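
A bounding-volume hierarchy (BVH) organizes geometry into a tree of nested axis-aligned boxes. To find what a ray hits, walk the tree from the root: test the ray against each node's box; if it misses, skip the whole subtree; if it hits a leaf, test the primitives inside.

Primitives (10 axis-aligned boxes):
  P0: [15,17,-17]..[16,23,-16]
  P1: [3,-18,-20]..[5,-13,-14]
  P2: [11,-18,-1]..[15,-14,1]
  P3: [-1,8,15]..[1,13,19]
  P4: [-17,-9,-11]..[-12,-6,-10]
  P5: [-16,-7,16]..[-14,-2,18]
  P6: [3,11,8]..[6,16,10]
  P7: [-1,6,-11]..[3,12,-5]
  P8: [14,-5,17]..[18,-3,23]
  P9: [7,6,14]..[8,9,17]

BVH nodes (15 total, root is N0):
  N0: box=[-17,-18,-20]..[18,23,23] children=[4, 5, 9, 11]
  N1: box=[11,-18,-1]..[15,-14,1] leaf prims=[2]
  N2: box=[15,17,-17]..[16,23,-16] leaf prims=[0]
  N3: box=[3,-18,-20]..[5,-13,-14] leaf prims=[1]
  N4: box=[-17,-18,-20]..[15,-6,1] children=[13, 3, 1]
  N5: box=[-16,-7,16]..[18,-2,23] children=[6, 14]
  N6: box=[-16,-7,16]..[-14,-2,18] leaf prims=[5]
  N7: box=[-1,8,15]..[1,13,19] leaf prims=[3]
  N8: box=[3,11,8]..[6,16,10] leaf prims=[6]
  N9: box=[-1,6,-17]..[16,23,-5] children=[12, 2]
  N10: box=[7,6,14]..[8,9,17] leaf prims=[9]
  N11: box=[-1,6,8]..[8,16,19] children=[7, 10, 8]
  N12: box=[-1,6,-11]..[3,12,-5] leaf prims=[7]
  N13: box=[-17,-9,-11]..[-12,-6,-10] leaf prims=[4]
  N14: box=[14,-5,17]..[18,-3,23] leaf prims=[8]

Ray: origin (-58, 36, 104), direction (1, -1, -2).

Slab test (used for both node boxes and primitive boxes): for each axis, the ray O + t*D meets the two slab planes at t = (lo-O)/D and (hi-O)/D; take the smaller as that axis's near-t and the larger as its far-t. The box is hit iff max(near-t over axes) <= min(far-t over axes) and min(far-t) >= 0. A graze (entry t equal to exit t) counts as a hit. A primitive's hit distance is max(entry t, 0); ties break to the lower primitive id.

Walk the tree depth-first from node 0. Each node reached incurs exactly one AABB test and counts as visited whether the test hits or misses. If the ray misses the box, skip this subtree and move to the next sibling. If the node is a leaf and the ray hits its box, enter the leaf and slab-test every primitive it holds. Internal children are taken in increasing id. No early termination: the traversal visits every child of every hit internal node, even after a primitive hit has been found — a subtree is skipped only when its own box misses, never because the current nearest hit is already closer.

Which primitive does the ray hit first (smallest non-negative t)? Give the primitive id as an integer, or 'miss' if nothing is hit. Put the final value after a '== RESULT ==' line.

Walk:
N0 x:[41,76] y:[13,54] z:[81/2,62] -> hit [41,54], descend [4, 5, 9, 11]
  N4 x:[41,73] y:[42,54] z:[103/2,62] -> hit [103/2,54], descend [1, 3, 13]
    N1 x:[69,73] y:[50,54] z:[103/2,105/2] -> miss, prune
    N3 x:[61,63] y:[49,54] z:[59,62] -> miss, prune
    N13 x:[41,46] y:[42,45] z:[57,115/2] -> miss, prune
  N5 x:[42,76] y:[38,43] z:[81/2,44] -> hit [42,43], descend [6, 14]
    N6 x:[42,44] y:[38,43] z:[43,44] -> hit [43,43] leaf, test {P5@t=43}
    N14 x:[72,76] y:[39,41] z:[81/2,87/2] -> miss, prune
  N9 x:[57,74] y:[13,30] z:[109/2,121/2] -> miss, prune
  N11 x:[57,66] y:[20,30] z:[85/2,48] -> miss, prune

Visited [0, 4, 1, 3, 13, 5, 6, 14, 9, 11]. Tests: 10 box, 1 leaf. Nearest: P5.

== RESULT ==
5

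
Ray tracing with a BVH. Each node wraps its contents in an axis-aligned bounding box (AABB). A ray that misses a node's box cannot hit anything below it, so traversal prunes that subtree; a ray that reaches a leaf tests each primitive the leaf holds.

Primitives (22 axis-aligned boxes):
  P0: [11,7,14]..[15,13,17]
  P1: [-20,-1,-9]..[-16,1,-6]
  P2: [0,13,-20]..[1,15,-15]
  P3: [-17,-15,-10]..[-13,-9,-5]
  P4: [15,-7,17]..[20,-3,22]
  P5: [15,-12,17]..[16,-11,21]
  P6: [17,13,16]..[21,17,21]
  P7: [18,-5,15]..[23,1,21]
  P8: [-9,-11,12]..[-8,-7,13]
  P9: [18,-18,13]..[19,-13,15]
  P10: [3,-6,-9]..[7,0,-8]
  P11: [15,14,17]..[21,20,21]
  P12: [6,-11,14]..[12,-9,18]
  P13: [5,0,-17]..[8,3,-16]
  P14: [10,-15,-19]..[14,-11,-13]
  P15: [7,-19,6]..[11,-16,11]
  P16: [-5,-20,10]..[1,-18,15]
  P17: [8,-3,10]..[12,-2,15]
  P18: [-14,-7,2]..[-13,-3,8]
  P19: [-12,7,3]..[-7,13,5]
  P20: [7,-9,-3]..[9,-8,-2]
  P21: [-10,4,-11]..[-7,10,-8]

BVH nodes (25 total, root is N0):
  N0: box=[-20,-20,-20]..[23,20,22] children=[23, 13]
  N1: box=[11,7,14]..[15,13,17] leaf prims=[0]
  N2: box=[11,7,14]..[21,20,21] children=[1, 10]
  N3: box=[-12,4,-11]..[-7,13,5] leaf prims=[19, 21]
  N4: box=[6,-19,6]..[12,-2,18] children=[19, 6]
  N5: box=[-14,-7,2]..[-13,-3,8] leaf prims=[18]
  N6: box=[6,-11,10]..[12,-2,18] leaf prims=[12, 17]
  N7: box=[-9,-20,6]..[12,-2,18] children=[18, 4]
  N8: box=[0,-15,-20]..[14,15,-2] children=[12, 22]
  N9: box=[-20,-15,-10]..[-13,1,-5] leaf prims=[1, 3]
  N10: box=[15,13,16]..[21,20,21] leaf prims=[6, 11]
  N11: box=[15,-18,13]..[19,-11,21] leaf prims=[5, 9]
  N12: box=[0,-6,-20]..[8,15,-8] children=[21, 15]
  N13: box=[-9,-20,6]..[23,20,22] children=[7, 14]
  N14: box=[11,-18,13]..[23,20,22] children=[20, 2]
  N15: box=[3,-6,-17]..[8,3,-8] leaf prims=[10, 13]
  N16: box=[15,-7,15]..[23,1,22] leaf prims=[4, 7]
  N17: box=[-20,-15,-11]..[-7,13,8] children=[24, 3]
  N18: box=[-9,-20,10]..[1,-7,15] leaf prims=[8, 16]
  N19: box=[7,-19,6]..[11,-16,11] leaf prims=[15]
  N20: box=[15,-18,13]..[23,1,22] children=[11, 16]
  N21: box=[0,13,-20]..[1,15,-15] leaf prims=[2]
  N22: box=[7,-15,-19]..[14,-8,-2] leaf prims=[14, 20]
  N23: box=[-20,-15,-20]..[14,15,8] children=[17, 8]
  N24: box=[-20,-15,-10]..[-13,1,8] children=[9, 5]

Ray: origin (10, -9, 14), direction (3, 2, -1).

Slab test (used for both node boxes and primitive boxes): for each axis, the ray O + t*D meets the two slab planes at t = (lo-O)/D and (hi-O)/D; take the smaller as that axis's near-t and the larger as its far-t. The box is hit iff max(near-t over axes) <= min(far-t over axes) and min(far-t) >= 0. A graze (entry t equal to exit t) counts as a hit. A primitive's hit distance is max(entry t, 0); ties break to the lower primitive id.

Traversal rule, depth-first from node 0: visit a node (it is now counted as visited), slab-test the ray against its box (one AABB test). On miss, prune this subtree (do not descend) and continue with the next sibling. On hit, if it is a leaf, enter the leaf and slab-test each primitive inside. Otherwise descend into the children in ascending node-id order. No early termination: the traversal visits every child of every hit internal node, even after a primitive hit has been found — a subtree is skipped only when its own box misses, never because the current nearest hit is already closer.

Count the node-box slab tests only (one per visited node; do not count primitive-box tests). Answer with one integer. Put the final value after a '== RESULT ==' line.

Walk:
N0 x:[-10,13/3] y:[-11/2,29/2] z:[-8,34] -> hit [-11/2,13/3], descend [13, 23]
  N13 x:[-19/3,13/3] y:[-11/2,29/2] z:[-8,8] -> hit [-11/2,13/3], descend [7, 14]
    N7 x:[-19/3,2/3] y:[-11/2,7/2] z:[-4,8] -> hit [-4,2/3], descend [4, 18]
      N4 x:[-4/3,2/3] y:[-5,7/2] z:[-4,8] -> hit [-4/3,2/3], descend [6, 19]
        N6 x:[-4/3,2/3] y:[-1,7/2] z:[-4,4] -> hit [-1,2/3] leaf, test {P12@t=0, P17(miss)}
        N19 x:[-1,1/3] y:[-5,-7/2] z:[3,8] -> miss, prune
      N18 x:[-19/3,-3] y:[-11/2,1] z:[-1,4] -> miss, prune
    N14 x:[1/3,13/3] y:[-9/2,29/2] z:[-8,1] -> hit [1/3,1], descend [2, 20]
      N2 x:[1/3,11/3] y:[8,29/2] z:[-7,0] -> miss, prune
      N20 x:[5/3,13/3] y:[-9/2,5] z:[-8,1] -> miss, prune
  N23 x:[-10,4/3] y:[-3,12] z:[6,34] -> miss, prune

11 AABB tests over nodes [0, 13, 7, 4, 6, 19, 18, 14, 2, 20, 23]; 1 leaf entered; closest P12.

== RESULT ==
11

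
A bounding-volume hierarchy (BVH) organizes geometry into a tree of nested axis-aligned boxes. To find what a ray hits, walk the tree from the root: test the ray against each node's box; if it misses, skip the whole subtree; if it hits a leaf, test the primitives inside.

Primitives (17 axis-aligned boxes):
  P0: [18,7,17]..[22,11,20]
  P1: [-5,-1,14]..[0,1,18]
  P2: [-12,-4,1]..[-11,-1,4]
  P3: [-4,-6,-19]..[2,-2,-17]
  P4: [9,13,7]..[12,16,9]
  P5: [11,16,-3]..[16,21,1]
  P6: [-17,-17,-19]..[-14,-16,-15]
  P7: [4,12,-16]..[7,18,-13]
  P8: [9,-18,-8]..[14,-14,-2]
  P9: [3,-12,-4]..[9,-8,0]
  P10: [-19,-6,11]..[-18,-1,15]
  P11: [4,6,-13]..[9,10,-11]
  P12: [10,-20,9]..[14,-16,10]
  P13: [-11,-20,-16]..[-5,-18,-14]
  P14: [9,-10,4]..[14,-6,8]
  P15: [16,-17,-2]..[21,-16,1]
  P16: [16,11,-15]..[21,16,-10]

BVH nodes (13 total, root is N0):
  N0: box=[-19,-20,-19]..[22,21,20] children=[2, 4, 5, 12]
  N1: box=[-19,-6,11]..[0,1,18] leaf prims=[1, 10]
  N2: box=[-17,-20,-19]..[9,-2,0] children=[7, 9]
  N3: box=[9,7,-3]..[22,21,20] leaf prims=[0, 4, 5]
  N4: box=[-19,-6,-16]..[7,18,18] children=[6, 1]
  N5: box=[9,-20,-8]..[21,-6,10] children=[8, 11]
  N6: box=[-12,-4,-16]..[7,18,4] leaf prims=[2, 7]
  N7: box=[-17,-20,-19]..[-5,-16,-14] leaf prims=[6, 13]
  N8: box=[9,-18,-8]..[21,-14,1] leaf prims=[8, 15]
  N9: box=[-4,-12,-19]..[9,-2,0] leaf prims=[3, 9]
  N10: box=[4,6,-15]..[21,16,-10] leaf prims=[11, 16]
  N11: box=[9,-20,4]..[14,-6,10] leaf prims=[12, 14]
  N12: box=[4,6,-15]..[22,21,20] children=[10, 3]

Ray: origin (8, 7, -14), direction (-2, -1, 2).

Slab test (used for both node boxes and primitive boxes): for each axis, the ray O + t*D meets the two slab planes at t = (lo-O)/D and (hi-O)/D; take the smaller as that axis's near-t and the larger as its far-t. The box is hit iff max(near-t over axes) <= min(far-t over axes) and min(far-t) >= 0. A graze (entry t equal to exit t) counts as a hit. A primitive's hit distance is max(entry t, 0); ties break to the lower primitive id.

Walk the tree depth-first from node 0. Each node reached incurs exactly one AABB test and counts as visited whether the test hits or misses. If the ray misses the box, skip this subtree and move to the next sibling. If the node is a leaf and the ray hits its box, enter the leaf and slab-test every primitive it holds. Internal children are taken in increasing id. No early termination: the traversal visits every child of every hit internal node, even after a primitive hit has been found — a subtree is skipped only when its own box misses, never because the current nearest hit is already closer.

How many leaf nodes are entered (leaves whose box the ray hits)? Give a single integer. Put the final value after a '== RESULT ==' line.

Walk:
N0 x:[-7,27/2] y:[-14,27] z:[-5/2,17] -> hit [-5/2,27/2], descend [2, 4, 5, 12]
  N2 x:[-1/2,25/2] y:[9,27] z:[-5/2,7] -> miss, prune
  N4 x:[1/2,27/2] y:[-11,13] z:[-1,16] -> hit [1/2,13], descend [1, 6]
    N1 x:[4,27/2] y:[6,13] z:[25/2,16] -> hit [25/2,13] leaf, test {P1(miss), P10@t=13}
    N6 x:[1/2,10] y:[-11,11] z:[-1,9] -> hit [1/2,9] leaf, test {P2(miss), P7(miss)}
  N5 x:[-13/2,-1/2] y:[13,27] z:[3,12] -> miss, prune
  N12 x:[-7,2] y:[-14,1] z:[-1/2,17] -> hit [-1/2,1], descend [3, 10]
    N3 x:[-7,-1/2] y:[-14,0] z:[11/2,17] -> miss, prune
    N10 x:[-13/2,2] y:[-9,1] z:[-1/2,2] -> hit [-1/2,1] leaf, test {P11@t=1/2, P16(miss)}

order=[0, 2, 4, 1, 6, 5, 12, 3, 10]  |boxes|=9  |leaves|=3  hit=P11

== RESULT ==
3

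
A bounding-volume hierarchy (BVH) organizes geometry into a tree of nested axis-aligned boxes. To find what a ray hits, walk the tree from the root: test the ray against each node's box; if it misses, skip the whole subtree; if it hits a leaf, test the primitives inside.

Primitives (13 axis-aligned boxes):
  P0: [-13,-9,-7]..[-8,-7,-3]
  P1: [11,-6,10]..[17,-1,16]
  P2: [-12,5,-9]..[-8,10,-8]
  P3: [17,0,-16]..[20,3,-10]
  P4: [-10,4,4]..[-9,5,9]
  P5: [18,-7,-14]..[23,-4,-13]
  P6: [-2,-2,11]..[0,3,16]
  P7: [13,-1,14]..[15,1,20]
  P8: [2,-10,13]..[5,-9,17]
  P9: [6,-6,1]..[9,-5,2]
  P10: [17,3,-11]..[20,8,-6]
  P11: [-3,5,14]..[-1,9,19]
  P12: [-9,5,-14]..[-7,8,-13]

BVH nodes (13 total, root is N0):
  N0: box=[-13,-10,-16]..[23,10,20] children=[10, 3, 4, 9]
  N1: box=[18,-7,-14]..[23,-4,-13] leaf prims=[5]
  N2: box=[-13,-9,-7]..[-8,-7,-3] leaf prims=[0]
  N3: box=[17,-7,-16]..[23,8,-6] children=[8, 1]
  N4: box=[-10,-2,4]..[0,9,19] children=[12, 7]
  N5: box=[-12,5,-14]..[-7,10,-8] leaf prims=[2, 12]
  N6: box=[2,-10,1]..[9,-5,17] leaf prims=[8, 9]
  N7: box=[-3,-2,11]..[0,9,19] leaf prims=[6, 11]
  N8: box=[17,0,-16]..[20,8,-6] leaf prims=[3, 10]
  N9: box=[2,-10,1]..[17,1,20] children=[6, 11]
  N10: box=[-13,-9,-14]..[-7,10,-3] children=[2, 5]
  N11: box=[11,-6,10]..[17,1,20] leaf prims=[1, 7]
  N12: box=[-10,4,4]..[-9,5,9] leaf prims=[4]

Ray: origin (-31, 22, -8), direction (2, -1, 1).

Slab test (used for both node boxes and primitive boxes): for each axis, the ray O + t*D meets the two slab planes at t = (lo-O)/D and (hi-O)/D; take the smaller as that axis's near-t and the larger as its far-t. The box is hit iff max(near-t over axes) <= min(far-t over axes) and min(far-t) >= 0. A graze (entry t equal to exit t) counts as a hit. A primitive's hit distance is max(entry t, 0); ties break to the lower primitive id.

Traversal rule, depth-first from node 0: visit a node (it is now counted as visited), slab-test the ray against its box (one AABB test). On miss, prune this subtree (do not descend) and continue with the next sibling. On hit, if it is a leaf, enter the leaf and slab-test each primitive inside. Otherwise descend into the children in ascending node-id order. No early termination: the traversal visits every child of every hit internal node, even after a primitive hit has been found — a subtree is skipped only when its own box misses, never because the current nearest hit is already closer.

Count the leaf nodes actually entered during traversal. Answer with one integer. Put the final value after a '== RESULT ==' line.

Traverse from the root:
N0 x:[9,27] y:[12,32] z:[-8,28] -> hit [12,27], descend [3, 4, 9, 10]
  N3 x:[24,27] y:[14,29] z:[-8,2] -> miss, prune
  N4 x:[21/2,31/2] y:[13,24] z:[12,27] -> hit [13,31/2], descend [7, 12]
    N7 x:[14,31/2] y:[13,24] z:[19,27] -> miss, prune
    N12 x:[21/2,11] y:[17,18] z:[12,17] -> miss, prune
  N9 x:[33/2,24] y:[21,32] z:[9,28] -> hit [21,24], descend [6, 11]
    N6 x:[33/2,20] y:[27,32] z:[9,25] -> miss, prune
    N11 x:[21,24] y:[21,28] z:[18,28] -> hit [21,24] leaf, test {P1@t=23, P7@t=22}
  N10 x:[9,12] y:[12,31] z:[-6,5] -> miss, prune

Visited [0, 3, 4, 7, 12, 9, 6, 11, 10]. Tests: 9 box, 1 leaf. Nearest: P7.

== RESULT ==
1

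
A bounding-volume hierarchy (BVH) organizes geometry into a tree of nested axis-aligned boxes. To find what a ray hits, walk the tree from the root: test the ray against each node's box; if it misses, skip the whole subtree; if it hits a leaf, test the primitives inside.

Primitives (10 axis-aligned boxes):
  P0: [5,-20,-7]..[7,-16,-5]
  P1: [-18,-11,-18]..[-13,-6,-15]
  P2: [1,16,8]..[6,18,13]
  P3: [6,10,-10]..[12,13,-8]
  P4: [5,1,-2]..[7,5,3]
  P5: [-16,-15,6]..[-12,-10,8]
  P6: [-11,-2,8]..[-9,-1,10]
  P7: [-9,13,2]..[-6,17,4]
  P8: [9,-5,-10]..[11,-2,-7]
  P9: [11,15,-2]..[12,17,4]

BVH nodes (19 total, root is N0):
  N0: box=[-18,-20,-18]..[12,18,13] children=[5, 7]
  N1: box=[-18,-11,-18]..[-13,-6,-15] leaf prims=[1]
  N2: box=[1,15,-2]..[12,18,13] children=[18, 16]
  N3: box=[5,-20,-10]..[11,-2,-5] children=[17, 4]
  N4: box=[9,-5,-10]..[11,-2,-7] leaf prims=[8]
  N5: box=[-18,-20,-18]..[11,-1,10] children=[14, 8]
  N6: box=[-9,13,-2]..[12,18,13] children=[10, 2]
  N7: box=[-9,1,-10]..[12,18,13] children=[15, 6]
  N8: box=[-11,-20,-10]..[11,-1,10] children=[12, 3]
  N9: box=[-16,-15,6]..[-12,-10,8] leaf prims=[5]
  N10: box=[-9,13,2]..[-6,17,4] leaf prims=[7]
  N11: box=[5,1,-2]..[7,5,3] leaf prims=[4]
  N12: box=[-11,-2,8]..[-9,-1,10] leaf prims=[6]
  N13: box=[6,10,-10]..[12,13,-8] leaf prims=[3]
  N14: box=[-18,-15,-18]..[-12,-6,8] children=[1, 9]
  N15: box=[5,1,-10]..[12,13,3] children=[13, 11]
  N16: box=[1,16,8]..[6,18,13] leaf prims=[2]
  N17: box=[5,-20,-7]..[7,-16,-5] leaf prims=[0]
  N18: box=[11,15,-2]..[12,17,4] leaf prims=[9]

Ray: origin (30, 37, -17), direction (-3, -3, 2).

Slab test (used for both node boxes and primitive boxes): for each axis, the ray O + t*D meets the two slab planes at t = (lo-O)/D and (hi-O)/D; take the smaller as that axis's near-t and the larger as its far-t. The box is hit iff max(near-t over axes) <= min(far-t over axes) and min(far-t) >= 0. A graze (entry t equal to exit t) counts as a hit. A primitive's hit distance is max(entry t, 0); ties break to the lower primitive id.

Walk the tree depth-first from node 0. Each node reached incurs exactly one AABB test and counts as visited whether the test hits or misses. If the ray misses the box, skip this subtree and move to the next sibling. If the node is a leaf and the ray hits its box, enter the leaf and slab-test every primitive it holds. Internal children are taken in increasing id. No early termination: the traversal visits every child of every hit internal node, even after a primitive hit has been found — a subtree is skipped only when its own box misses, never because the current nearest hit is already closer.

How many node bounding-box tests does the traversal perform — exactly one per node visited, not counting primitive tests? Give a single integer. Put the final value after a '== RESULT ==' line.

Trace the traversal:
N0 x:[6,16] y:[19/3,19] z:[-1/2,15] -> hit [19/3,15], descend [5, 7]
  N5 x:[19/3,16] y:[38/3,19] z:[-1/2,27/2] -> hit [38/3,27/2], descend [8, 14]
    N8 x:[19/3,41/3] y:[38/3,19] z:[7/2,27/2] -> hit [38/3,27/2], descend [3, 12]
      N3 x:[19/3,25/3] y:[13,19] z:[7/2,6] -> miss, prune
      N12 x:[13,41/3] y:[38/3,13] z:[25/2,27/2] -> hit [13,13] leaf, test {P6@t=13}
    N14 x:[14,16] y:[43/3,52/3] z:[-1/2,25/2] -> miss, prune
  N7 x:[6,13] y:[19/3,12] z:[7/2,15] -> hit [19/3,12], descend [6, 15]
    N6 x:[6,13] y:[19/3,8] z:[15/2,15] -> hit [15/2,8], descend [2, 10]
      N2 x:[6,29/3] y:[19/3,22/3] z:[15/2,15] -> miss, prune
      N10 x:[12,13] y:[20/3,8] z:[19/2,21/2] -> miss, prune
    N15 x:[6,25/3] y:[8,12] z:[7/2,10] -> hit [8,25/3], descend [11, 13]
      N11 x:[23/3,25/3] y:[32/3,12] z:[15/2,10] -> miss, prune
      N13 x:[6,8] y:[8,9] z:[7/2,9/2] -> miss, prune

Summary -> nodes [0, 5, 8, 3, 12, 14, 7, 6, 2, 10, 15, 11, 13]; box-tests=13; leaf-entries=1; first=P6

== RESULT ==
13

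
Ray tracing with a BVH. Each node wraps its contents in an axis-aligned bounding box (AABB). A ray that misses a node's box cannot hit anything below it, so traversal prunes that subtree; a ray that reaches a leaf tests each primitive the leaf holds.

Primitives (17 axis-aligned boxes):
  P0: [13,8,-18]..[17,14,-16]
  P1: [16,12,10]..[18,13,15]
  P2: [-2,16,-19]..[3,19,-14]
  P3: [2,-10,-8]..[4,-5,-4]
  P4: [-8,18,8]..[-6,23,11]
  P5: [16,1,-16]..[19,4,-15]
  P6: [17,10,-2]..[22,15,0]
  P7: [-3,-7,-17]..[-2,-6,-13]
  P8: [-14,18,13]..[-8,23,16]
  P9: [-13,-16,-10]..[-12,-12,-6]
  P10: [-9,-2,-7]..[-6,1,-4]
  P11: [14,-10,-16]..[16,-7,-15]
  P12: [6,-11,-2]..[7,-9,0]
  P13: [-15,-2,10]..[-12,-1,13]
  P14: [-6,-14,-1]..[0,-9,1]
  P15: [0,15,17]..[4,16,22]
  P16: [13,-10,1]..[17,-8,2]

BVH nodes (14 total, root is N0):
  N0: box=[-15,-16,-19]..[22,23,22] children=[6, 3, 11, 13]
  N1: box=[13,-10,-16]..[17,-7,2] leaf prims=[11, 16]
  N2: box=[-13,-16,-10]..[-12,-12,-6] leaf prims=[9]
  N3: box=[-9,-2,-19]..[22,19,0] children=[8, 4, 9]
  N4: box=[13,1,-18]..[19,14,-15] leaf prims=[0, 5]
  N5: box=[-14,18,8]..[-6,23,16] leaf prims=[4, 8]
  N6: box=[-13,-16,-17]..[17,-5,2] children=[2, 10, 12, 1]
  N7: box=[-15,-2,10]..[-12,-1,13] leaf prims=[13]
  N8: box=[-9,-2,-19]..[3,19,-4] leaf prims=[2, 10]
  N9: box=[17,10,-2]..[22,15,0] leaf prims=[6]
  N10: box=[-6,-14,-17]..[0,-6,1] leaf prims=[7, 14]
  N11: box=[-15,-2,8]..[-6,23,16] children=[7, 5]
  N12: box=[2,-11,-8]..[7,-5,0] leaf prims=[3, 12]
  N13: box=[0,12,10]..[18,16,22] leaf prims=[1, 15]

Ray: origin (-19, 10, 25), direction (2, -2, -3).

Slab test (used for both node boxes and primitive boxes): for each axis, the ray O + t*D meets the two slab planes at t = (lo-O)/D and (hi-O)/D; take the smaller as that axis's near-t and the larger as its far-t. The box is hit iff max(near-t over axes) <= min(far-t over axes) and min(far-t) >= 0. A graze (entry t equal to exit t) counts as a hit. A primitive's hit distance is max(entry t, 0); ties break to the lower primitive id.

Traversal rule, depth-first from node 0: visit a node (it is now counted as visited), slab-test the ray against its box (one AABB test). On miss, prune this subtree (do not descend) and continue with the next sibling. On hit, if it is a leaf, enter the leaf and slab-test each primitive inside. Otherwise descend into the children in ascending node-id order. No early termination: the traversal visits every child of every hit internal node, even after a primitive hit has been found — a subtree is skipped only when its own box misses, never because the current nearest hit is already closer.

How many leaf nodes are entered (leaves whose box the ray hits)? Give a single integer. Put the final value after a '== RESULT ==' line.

Trace the traversal:
N0 x:[2,41/2] y:[-13/2,13] z:[1,44/3] -> hit [2,13], descend [3, 6, 11, 13]
  N3 x:[5,41/2] y:[-9/2,6] z:[25/3,44/3] -> miss, prune
  N6 x:[3,18] y:[15/2,13] z:[23/3,14] -> hit [23/3,13], descend [1, 2, 10, 12]
    N1 x:[16,18] y:[17/2,10] z:[23/3,41/3] -> miss, prune
    N2 x:[3,7/2] y:[11,13] z:[31/3,35/3] -> miss, prune
    N10 x:[13/2,19/2] y:[8,12] z:[8,14] -> hit [8,19/2] leaf, test {P7(miss), P14(miss)}
    N12 x:[21/2,13] y:[15/2,21/2] z:[25/3,11] -> hit [21/2,21/2] leaf, test {P3(miss), P12(miss)}
  N11 x:[2,13/2] y:[-13/2,6] z:[3,17/3] -> hit [3,17/3], descend [5, 7]
    N5 x:[5/2,13/2] y:[-13/2,-4] z:[3,17/3] -> miss, prune
    N7 x:[2,7/2] y:[11/2,6] z:[4,5] -> miss, prune
  N13 x:[19/2,37/2] y:[-3,-1] z:[1,5] -> miss, prune

11 AABB tests over nodes [0, 3, 6, 1, 2, 10, 12, 11, 5, 7, 13]; 2 leaves entered; closest miss.

== RESULT ==
2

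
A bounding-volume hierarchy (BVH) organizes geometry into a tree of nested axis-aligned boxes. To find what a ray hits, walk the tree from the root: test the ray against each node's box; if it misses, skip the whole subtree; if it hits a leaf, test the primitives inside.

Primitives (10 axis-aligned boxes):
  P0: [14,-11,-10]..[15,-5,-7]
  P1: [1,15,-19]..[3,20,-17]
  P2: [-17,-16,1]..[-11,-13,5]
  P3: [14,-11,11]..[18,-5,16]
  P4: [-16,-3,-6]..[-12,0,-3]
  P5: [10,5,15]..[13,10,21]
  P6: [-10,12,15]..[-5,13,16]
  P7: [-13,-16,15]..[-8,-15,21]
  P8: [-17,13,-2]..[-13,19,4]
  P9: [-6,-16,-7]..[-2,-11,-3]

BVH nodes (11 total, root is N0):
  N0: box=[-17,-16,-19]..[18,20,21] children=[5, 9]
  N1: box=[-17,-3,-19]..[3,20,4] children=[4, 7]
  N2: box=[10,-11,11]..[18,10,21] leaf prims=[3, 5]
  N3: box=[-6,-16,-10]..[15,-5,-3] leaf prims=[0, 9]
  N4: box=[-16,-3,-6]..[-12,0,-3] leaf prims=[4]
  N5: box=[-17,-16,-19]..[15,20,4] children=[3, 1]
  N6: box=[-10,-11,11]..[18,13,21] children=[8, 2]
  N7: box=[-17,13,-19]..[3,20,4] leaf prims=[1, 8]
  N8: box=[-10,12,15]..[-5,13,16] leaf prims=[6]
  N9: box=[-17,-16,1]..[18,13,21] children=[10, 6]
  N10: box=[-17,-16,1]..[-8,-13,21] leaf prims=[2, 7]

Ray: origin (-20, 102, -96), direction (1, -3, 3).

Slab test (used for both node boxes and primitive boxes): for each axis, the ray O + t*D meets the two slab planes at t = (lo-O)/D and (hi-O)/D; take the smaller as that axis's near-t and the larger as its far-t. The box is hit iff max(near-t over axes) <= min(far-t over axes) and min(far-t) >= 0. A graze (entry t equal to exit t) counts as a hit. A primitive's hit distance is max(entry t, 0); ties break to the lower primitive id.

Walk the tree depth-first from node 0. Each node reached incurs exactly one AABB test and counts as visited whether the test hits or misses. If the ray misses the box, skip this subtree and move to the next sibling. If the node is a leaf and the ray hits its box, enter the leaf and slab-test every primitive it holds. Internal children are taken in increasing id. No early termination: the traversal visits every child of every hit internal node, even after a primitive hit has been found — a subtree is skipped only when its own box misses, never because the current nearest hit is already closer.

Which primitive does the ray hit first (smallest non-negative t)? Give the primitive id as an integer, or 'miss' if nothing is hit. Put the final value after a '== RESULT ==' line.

Trace the traversal:
N0 x:[3,38] y:[82/3,118/3] z:[77/3,39] -> hit [82/3,38], descend [5, 9]
  N5 x:[3,35] y:[82/3,118/3] z:[77/3,100/3] -> hit [82/3,100/3], descend [1, 3]
    N1 x:[3,23] y:[82/3,35] z:[77/3,100/3] -> miss, prune
    N3 x:[14,35] y:[107/3,118/3] z:[86/3,31] -> miss, prune
  N9 x:[3,38] y:[89/3,118/3] z:[97/3,39] -> hit [97/3,38], descend [6, 10]
    N6 x:[10,38] y:[89/3,113/3] z:[107/3,39] -> hit [107/3,113/3], descend [2, 8]
      N2 x:[30,38] y:[92/3,113/3] z:[107/3,39] -> hit [107/3,113/3] leaf, test {P3@t=107/3, P5(miss)}
      N8 x:[10,15] y:[89/3,30] z:[37,112/3] -> miss, prune
    N10 x:[3,12] y:[115/3,118/3] z:[97/3,39] -> miss, prune

9 AABB tests over nodes [0, 5, 1, 3, 9, 6, 2, 8, 10]; 1 leaf entered; closest P3.

== RESULT ==
3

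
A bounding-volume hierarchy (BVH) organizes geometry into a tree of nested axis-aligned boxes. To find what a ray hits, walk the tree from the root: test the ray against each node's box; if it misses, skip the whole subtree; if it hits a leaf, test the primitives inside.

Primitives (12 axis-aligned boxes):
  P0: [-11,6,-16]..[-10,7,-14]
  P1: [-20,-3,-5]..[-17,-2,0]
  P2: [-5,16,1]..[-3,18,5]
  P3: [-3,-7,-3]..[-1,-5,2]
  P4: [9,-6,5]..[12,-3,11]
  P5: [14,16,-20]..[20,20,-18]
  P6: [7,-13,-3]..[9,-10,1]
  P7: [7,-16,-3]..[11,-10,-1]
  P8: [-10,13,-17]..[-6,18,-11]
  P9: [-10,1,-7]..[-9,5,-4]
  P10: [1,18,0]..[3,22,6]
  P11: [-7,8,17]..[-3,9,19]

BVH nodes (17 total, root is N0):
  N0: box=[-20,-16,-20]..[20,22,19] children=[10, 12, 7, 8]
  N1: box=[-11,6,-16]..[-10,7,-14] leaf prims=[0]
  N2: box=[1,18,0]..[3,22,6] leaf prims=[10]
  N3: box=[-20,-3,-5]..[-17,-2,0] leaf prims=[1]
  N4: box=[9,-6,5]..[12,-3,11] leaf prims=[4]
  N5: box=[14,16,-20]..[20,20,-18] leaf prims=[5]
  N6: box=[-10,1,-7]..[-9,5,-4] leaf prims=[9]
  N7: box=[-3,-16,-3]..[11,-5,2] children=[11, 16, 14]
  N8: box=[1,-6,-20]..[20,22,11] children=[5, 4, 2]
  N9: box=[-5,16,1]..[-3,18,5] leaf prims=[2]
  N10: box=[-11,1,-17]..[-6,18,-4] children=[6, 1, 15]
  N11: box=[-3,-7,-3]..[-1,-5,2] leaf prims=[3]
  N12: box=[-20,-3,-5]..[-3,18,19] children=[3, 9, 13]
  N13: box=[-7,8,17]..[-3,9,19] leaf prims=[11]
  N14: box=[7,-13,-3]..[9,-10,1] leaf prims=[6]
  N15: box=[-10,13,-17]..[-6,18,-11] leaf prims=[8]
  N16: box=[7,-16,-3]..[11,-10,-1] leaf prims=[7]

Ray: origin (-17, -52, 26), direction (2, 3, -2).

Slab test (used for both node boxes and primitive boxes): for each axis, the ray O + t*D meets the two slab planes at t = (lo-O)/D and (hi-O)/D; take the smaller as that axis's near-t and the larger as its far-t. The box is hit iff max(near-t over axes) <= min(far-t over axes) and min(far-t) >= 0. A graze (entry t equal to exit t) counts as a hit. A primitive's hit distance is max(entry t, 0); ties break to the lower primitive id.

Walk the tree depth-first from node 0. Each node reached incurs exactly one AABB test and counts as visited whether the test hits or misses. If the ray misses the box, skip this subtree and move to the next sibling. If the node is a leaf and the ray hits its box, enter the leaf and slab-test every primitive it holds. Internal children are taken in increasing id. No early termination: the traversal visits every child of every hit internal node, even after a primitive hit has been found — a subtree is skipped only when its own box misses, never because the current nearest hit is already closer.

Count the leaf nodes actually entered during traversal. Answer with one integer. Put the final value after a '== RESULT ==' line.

Trace the traversal:
N0 x:[-3/2,37/2] y:[12,74/3] z:[7/2,23] -> hit [12,37/2], descend [7, 8, 10, 12]
  N7 x:[7,14] y:[12,47/3] z:[12,29/2] -> hit [12,14], descend [11, 14, 16]
    N11 x:[7,8] y:[15,47/3] z:[12,29/2] -> miss, prune
    N14 x:[12,13] y:[13,14] z:[25/2,29/2] -> hit [13,13] leaf, test {P6@t=13}
    N16 x:[12,14] y:[12,14] z:[27/2,29/2] -> hit [27/2,14] leaf, test {P7@t=27/2}
  N8 x:[9,37/2] y:[46/3,74/3] z:[15/2,23] -> hit [46/3,37/2], descend [2, 4, 5]
    N2 x:[9,10] y:[70/3,74/3] z:[10,13] -> miss, prune
    N4 x:[13,29/2] y:[46/3,49/3] z:[15/2,21/2] -> miss, prune
    N5 x:[31/2,37/2] y:[68/3,24] z:[22,23] -> miss, prune
  N10 x:[3,11/2] y:[53/3,70/3] z:[15,43/2] -> miss, prune
  N12 x:[-3/2,7] y:[49/3,70/3] z:[7/2,31/2] -> miss, prune

11 AABB tests over nodes [0, 7, 11, 14, 16, 8, 2, 4, 5, 10, 12]; 2 leaves entered; closest P6.

== RESULT ==
2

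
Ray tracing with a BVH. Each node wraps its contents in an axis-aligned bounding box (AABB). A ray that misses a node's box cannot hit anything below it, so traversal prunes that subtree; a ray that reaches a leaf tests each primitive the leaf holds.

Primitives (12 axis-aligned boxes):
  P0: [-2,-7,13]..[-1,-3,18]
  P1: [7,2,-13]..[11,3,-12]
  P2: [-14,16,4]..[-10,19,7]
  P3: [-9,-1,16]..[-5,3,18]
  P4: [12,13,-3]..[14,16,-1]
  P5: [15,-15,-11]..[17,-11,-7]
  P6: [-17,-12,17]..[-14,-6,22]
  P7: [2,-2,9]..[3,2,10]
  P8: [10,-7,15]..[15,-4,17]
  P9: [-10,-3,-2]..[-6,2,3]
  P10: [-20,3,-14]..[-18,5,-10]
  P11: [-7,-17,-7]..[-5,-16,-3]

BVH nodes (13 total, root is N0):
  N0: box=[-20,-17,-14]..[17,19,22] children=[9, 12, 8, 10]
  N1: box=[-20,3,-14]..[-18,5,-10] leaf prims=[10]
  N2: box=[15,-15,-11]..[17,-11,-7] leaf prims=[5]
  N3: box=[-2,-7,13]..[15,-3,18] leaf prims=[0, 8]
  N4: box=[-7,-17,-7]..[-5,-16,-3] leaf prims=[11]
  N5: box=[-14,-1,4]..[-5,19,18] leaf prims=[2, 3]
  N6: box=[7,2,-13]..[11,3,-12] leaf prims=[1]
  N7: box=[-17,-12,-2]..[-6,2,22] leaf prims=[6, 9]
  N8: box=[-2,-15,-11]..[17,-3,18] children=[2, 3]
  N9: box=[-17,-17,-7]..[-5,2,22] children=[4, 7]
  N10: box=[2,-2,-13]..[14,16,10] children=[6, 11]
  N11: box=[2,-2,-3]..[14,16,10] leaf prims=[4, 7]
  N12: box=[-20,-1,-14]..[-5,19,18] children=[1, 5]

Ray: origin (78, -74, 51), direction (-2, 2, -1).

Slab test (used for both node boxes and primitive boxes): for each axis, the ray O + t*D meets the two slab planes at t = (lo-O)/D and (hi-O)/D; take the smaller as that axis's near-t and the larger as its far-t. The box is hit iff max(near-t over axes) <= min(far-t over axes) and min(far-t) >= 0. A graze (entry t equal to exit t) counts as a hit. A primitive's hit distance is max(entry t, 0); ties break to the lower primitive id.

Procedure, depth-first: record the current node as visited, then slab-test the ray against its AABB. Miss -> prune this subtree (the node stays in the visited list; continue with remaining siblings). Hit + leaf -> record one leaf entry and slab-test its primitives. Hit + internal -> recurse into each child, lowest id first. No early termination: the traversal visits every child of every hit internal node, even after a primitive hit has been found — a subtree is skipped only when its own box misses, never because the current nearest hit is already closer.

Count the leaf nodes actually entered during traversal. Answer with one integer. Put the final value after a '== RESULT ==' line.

Trace the traversal:
N0 x:[61/2,49] y:[57/2,93/2] z:[29,65] -> hit [61/2,93/2], descend [8, 9, 10, 12]
  N8 x:[61/2,40] y:[59/2,71/2] z:[33,62] -> hit [33,71/2], descend [2, 3]
    N2 x:[61/2,63/2] y:[59/2,63/2] z:[58,62] -> miss, prune
    N3 x:[63/2,40] y:[67/2,71/2] z:[33,38] -> hit [67/2,71/2] leaf, test {P0(miss), P8@t=34}
  N9 x:[83/2,95/2] y:[57/2,38] z:[29,58] -> miss, prune
  N10 x:[32,38] y:[36,45] z:[41,64] -> miss, prune
  N12 x:[83/2,49] y:[73/2,93/2] z:[33,65] -> hit [83/2,93/2], descend [1, 5]
    N1 x:[48,49] y:[77/2,79/2] z:[61,65] -> miss, prune
    N5 x:[83/2,46] y:[73/2,93/2] z:[33,47] -> hit [83/2,46] leaf, test {P2@t=45, P3(miss)}

Visited [0, 8, 2, 3, 9, 10, 12, 1, 5]. Tests: 9 box, 2 leaf. Nearest: P8.

== RESULT ==
2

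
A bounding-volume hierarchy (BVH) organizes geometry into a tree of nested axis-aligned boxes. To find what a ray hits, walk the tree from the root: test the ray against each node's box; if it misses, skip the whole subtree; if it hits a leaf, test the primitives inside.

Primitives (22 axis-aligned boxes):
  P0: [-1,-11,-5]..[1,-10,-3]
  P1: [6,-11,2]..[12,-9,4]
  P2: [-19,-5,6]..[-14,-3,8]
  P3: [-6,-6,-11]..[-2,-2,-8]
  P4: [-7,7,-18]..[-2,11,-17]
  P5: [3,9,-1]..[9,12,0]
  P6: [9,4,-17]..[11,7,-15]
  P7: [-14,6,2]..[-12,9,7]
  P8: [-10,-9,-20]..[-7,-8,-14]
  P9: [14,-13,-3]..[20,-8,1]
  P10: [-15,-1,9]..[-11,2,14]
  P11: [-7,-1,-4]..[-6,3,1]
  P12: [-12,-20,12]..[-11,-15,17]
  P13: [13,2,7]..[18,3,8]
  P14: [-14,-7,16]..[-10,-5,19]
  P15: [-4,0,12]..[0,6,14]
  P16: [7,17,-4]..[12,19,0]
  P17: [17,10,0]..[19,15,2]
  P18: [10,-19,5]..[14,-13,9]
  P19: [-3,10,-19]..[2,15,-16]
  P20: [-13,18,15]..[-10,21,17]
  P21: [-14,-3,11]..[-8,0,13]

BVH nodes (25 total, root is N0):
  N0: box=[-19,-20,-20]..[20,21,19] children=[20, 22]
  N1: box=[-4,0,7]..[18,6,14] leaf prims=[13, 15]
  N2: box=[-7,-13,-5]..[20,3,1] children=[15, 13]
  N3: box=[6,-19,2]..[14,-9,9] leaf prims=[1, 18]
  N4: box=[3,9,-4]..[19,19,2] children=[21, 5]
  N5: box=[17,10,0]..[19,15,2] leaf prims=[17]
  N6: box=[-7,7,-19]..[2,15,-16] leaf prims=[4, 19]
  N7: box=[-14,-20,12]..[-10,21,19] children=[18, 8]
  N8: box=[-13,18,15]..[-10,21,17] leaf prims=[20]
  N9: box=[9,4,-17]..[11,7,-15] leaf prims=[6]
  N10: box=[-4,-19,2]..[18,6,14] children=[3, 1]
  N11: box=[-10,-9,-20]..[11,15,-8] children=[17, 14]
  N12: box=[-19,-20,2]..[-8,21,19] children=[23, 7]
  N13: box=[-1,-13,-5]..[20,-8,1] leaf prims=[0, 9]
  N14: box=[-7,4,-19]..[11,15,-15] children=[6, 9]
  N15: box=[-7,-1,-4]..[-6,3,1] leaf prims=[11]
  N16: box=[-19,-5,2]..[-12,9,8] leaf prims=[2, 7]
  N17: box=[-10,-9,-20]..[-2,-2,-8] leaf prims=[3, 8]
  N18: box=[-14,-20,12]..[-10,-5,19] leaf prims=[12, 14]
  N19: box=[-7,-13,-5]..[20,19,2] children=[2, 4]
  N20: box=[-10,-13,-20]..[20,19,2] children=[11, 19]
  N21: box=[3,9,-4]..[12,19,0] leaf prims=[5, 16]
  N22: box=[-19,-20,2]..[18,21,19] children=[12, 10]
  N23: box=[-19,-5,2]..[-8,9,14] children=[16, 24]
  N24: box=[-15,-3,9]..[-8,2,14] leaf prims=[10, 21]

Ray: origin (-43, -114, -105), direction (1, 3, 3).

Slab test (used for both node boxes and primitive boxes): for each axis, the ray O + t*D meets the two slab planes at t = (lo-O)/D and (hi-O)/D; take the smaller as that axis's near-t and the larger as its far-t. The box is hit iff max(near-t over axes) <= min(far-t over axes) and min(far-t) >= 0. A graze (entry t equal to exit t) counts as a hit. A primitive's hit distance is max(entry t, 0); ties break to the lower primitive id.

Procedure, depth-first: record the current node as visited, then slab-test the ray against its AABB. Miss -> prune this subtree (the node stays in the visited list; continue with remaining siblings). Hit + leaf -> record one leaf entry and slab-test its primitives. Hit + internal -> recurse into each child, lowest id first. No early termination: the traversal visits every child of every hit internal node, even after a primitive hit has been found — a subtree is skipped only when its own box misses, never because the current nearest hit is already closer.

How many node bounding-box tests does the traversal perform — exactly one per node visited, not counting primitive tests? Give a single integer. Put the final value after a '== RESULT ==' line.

Walk:
N0 x:[24,63] y:[94/3,45] z:[85/3,124/3] -> hit [94/3,124/3], descend [20, 22]
  N20 x:[33,63] y:[101/3,133/3] z:[85/3,107/3] -> hit [101/3,107/3], descend [11, 19]
    N11 x:[33,54] y:[35,43] z:[85/3,97/3] -> miss, prune
    N19 x:[36,63] y:[101/3,133/3] z:[100/3,107/3] -> miss, prune
  N22 x:[24,61] y:[94/3,45] z:[107/3,124/3] -> hit [107/3,124/3], descend [10, 12]
    N10 x:[39,61] y:[95/3,40] z:[107/3,119/3] -> hit [39,119/3], descend [1, 3]
      N1 x:[39,61] y:[38,40] z:[112/3,119/3] -> hit [39,119/3] leaf, test {P13(miss), P15@t=39}
      N3 x:[49,57] y:[95/3,35] z:[107/3,38] -> miss, prune
    N12 x:[24,35] y:[94/3,45] z:[107/3,124/3] -> miss, prune

9 AABB tests over nodes [0, 20, 11, 19, 22, 10, 1, 3, 12]; 1 leaf entered; closest P15.

== RESULT ==
9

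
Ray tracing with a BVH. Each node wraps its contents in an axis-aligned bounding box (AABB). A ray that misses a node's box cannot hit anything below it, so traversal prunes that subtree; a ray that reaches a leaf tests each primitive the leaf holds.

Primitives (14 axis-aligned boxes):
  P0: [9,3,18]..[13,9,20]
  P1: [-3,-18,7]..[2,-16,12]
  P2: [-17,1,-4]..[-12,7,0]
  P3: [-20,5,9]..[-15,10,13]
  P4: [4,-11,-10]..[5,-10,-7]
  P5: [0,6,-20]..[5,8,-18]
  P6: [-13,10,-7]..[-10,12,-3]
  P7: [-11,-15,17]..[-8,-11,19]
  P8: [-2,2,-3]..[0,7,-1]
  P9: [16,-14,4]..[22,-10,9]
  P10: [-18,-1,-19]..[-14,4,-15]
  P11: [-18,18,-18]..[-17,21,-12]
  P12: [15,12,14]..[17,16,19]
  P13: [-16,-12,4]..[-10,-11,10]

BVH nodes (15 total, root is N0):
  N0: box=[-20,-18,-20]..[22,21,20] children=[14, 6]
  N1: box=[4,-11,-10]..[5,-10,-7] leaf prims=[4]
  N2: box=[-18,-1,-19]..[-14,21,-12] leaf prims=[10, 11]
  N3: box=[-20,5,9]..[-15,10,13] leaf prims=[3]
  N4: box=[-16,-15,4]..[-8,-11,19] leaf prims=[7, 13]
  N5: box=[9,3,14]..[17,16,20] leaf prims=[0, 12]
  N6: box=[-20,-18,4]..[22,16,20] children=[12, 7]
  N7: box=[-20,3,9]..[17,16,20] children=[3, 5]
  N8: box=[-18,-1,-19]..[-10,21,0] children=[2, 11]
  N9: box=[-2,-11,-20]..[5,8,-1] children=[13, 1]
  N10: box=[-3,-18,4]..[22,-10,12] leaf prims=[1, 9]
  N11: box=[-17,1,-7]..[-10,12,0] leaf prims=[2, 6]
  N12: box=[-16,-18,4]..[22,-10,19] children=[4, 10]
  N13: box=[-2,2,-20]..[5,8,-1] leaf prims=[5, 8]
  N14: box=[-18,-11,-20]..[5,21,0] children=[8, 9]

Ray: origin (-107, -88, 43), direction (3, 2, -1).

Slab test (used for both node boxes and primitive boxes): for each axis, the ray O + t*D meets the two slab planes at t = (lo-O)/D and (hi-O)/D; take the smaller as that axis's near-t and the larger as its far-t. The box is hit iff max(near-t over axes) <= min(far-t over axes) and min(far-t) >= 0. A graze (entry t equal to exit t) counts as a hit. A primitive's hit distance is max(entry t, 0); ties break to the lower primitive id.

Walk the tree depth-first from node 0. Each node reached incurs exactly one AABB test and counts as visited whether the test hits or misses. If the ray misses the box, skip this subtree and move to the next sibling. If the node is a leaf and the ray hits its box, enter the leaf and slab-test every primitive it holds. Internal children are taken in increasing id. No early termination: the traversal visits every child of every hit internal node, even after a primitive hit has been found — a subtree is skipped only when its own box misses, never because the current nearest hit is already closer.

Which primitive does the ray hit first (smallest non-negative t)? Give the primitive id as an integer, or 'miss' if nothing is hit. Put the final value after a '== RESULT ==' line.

Walk:
N0 x:[29,43] y:[35,109/2] z:[23,63] -> hit [35,43], descend [6, 14]
  N6 x:[29,43] y:[35,52] z:[23,39] -> hit [35,39], descend [7, 12]
    N7 x:[29,124/3] y:[91/2,52] z:[23,34] -> miss, prune
    N12 x:[91/3,43] y:[35,39] z:[24,39] -> hit [35,39], descend [4, 10]
      N4 x:[91/3,33] y:[73/2,77/2] z:[24,39] -> miss, prune
      N10 x:[104/3,43] y:[35,39] z:[31,39] -> hit [35,39] leaf, test {P1@t=35, P9(miss)}
  N14 x:[89/3,112/3] y:[77/2,109/2] z:[43,63] -> miss, prune

Visited [0, 6, 7, 12, 4, 10, 14]. Tests: 7 box, 1 leaf. Nearest: P1.

== RESULT ==
1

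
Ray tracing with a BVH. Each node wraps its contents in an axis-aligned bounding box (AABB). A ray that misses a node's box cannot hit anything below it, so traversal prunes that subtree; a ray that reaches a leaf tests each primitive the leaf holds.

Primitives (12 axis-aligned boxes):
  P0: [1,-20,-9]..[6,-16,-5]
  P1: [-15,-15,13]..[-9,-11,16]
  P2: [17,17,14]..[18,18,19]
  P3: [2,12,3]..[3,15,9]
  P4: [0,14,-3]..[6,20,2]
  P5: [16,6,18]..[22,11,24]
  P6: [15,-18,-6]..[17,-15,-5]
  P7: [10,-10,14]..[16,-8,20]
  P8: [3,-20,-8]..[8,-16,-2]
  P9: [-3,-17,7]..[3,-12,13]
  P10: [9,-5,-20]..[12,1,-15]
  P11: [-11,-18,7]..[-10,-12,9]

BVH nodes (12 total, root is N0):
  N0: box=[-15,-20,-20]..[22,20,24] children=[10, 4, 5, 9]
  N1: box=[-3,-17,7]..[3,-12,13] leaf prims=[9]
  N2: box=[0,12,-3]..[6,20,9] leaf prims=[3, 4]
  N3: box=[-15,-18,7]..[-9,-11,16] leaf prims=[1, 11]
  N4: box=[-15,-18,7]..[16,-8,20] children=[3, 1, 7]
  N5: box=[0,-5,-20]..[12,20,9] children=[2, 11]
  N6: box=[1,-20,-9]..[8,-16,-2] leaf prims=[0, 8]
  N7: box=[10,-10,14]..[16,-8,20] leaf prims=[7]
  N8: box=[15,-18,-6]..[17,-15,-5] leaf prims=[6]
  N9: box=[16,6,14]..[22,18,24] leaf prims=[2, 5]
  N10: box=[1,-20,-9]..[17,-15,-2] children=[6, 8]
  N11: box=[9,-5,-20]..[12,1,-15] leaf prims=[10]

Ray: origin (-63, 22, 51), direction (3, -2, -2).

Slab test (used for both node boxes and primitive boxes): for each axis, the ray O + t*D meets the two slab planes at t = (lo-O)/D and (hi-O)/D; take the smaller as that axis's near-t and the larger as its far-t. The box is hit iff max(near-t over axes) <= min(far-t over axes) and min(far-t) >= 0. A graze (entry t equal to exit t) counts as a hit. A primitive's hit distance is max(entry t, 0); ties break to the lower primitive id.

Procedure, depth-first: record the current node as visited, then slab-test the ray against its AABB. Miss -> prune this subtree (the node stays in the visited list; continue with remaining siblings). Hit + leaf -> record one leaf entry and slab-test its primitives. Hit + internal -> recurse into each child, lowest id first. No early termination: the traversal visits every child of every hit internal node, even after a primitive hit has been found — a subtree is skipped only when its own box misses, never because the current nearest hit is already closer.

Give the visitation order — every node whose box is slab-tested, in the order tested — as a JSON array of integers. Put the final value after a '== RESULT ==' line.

Trace the traversal:
N0 x:[16,85/3] y:[1,21] z:[27/2,71/2] -> hit [16,21], descend [4, 5, 9, 10]
  N4 x:[16,79/3] y:[15,20] z:[31/2,22] -> hit [16,20], descend [1, 3, 7]
    N1 x:[20,22] y:[17,39/2] z:[19,22] -> miss, prune
    N3 x:[16,18] y:[33/2,20] z:[35/2,22] -> hit [35/2,18] leaf, test {P1@t=35/2, P11(miss)}
    N7 x:[73/3,79/3] y:[15,16] z:[31/2,37/2] -> miss, prune
  N5 x:[21,25] y:[1,27/2] z:[21,71/2] -> miss, prune
  N9 x:[79/3,85/3] y:[2,8] z:[27/2,37/2] -> miss, prune
  N10 x:[64/3,80/3] y:[37/2,21] z:[53/2,30] -> miss, prune

8 AABB tests over nodes [0, 4, 1, 3, 7, 5, 9, 10]; 1 leaf entered; closest P1.

== RESULT ==
[0, 4, 1, 3, 7, 5, 9, 10]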